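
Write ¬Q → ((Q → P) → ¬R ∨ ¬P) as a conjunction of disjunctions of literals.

Q ∨ ¬R ∨ ¬P

¬Q → ((Q → P) → ¬R ∨ ¬P)
= ¬¬Q ∨ ((Q → P) → ¬R ∨ ¬P)   [eliminate →]
= ¬¬Q ∨ ¬(Q → P) ∨ ¬R ∨ ¬P   [eliminate →]
= ¬¬Q ∨ ¬(¬Q ∨ P) ∨ ¬R ∨ ¬P   [eliminate →]
= Q ∨ ¬(¬Q ∨ P) ∨ ¬R ∨ ¬P   [double negation]
= Q ∨ ¬¬Q ∧ ¬P ∨ ¬R ∨ ¬P   [De Morgan]
= Q ∨ Q ∧ ¬P ∨ ¬R ∨ ¬P   [double negation]
= (Q ∨ Q ∨ ¬R ∨ ¬P) ∧ (Q ∨ ¬P ∨ ¬R ∨ ¬P)   [distribute ∨ over ∧]
= Q ∨ ¬R ∨ ¬P   [simplify]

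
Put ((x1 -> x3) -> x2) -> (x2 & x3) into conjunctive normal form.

(~x1 | x3) & (~x2 | x3)

((x1 -> x3) -> x2) -> (x2 & x3)
≡ ~((x1 -> x3) -> x2) | (x2 & x3)   [eliminate ->]
≡ ~(~(x1 -> x3) | x2) | (x2 & x3)   [eliminate ->]
≡ ~(~(~x1 | x3) | x2) | (x2 & x3)   [eliminate ->]
≡ (~~(~x1 | x3) & ~x2) | (x2 & x3)   [De Morgan]
≡ ((~x1 | x3) & ~x2) | (x2 & x3)   [double negation]
≡ (~x1 | x3 | x2) & (~x1 | x3 | x3) & (~x2 | x2) & (~x2 | x3)   [distribute | over &]
≡ (~x1 | x3) & (~x2 | x3)   [simplify]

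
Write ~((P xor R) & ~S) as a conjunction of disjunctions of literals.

~((P xor R) & ~S)
⇔ ~((P | R) & ~(P & R) & ~S)   (expand xor)
⇔ ~(P | R) | ~~(P & R) | ~~S   (De Morgan)
⇔ (~P & ~R) | ~~(P & R) | ~~S   (De Morgan)
⇔ (~P & ~R) | (P & R) | ~~S   (double negation)
⇔ (~P & ~R) | (P & R) | S   (double negation)
⇔ (~P | P | S) & (~P | R | S) & (~R | P | S) & (~R | R | S)   (distribute | over &)
⇔ (~P | R | S) & (~R | P | S)   (simplify)

(~P | R | S) & (~R | P | S)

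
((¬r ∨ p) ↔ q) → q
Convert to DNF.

((¬r ∨ p) ↔ q) → q
= ¬((¬r ∨ p) ↔ q) ∨ q   (eliminate →)
= ¬(((¬r ∨ p) → q) ∧ (q → (¬r ∨ p))) ∨ q   (eliminate ↔)
= ¬((¬(¬r ∨ p) ∨ q) ∧ (q → (¬r ∨ p))) ∨ q   (eliminate →)
= ¬((¬(¬r ∨ p) ∨ q) ∧ (¬q ∨ ¬r ∨ p)) ∨ q   (eliminate →)
= ¬(¬(¬r ∨ p) ∨ q) ∨ ¬(¬q ∨ ¬r ∨ p) ∨ q   (De Morgan)
= (¬¬(¬r ∨ p) ∧ ¬q) ∨ ¬(¬q ∨ ¬r ∨ p) ∨ q   (De Morgan)
= ((¬r ∨ p) ∧ ¬q) ∨ ¬(¬q ∨ ¬r ∨ p) ∨ q   (double negation)
= ((¬r ∨ p) ∧ ¬q) ∨ (¬¬q ∧ ¬¬r ∧ ¬p) ∨ q   (De Morgan)
= ((¬r ∨ p) ∧ ¬q) ∨ (q ∧ ¬¬r ∧ ¬p) ∨ q   (double negation)
= ((¬r ∨ p) ∧ ¬q) ∨ (q ∧ r ∧ ¬p) ∨ q   (double negation)
= (¬r ∧ ¬q) ∨ (p ∧ ¬q) ∨ (q ∧ r ∧ ¬p) ∨ q   (distribute ∧ over ∨)
= (¬r ∧ ¬q) ∨ (p ∧ ¬q) ∨ q   (simplify)

(¬r ∧ ¬q) ∨ (p ∧ ¬q) ∨ q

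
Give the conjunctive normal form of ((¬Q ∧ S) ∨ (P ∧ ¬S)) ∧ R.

(¬Q ∨ P) ∧ (¬Q ∨ ¬S) ∧ (S ∨ P) ∧ R

((¬Q ∧ S) ∨ (P ∧ ¬S)) ∧ R
= (¬Q ∨ P) ∧ (¬Q ∨ ¬S) ∧ (S ∨ P) ∧ (S ∨ ¬S) ∧ R   (distribute ∨ over ∧)
= (¬Q ∨ P) ∧ (¬Q ∨ ¬S) ∧ (S ∨ P) ∧ R   (simplify)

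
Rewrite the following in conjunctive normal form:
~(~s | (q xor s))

~(~s | (q xor s))
= ~(~s | ((q | s) & ~(q & s)))   — expand xor
= ~~s & ~((q | s) & ~(q & s))   — De Morgan
= s & ~((q | s) & ~(q & s))   — double negation
= s & (~(q | s) | ~~(q & s))   — De Morgan
= s & ((~q & ~s) | ~~(q & s))   — De Morgan
= s & ((~q & ~s) | (q & s))   — double negation
= s & (~q | q) & (~q | s) & (~s | q) & (~s | s)   — distribute | over &
= s & (~s | q)   — simplify

s & (~s | q)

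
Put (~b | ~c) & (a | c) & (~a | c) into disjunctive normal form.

(~b | ~c) & (a | c) & (~a | c)
= (~b & a & ~a) | (~b & a & c) | (~b & c & ~a) | (~b & c & c) | (~c & a & ~a) | (~c & a & c) | (~c & c & ~a) | (~c & c & c)   — distribute & over |
= ~b & c   — simplify

~b & c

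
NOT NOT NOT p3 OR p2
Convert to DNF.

NOT NOT NOT p3 OR p2
= NOT p3 OR p2   [double negation]

NOT p3 OR p2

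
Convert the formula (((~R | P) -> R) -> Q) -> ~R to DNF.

(((~R | P) -> R) -> Q) -> ~R
≡ ~(((~R | P) -> R) -> Q) | ~R   — eliminate ->
≡ ~(~((~R | P) -> R) | Q) | ~R   — eliminate ->
≡ ~(~(~(~R | P) | R) | Q) | ~R   — eliminate ->
≡ (~~(~(~R | P) | R) & ~Q) | ~R   — De Morgan
≡ ((~(~R | P) | R) & ~Q) | ~R   — double negation
≡ (((~~R & ~P) | R) & ~Q) | ~R   — De Morgan
≡ (((R & ~P) | R) & ~Q) | ~R   — double negation
≡ (R & ~P & ~Q) | (R & ~Q) | ~R   — distribute & over |
≡ (R & ~Q) | ~R   — simplify

(R & ~Q) | ~R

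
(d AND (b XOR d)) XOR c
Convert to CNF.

(d OR c) AND (NOT b OR NOT d OR c) AND (NOT d OR b OR NOT c)

(d AND (b XOR d)) XOR c
≡ ((d AND (b XOR d)) OR c) AND NOT (d AND (b XOR d) AND c)
≡ ((d AND (b OR d) AND NOT (b AND d)) OR c) AND NOT (d AND (b XOR d) AND c)
≡ ((d AND (b OR d) AND NOT (b AND d)) OR c) AND NOT (d AND (b OR d) AND NOT (b AND d) AND c)
≡ ((d AND (b OR d) AND (NOT b OR NOT d)) OR c) AND NOT (d AND (b OR d) AND NOT (b AND d) AND c)
≡ ((d AND (b OR d) AND (NOT b OR NOT d)) OR c) AND (NOT d OR NOT (b OR d) OR NOT NOT (b AND d) OR NOT c)
≡ ((d AND (b OR d) AND (NOT b OR NOT d)) OR c) AND (NOT d OR (NOT b AND NOT d) OR NOT NOT (b AND d) OR NOT c)
≡ ((d AND (b OR d) AND (NOT b OR NOT d)) OR c) AND (NOT d OR (NOT b AND NOT d) OR (b AND d) OR NOT c)
≡ (d OR c) AND (b OR d OR c) AND (NOT b OR NOT d OR c) AND (NOT d OR NOT b OR b OR NOT c) AND (NOT d OR NOT b OR d OR NOT c) AND (NOT d OR NOT d OR b OR NOT c) AND (NOT d OR NOT d OR d OR NOT c)
≡ (d OR c) AND (NOT b OR NOT d OR c) AND (NOT d OR b OR NOT c)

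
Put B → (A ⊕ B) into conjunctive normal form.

¬B ∨ ¬A

B → (A ⊕ B)
≡ ¬B ∨ (A ⊕ B)   [eliminate →]
≡ ¬B ∨ ((A ∨ B) ∧ ¬(A ∧ B))   [expand ⊕]
≡ ¬B ∨ ((A ∨ B) ∧ (¬A ∨ ¬B))   [De Morgan]
≡ (¬B ∨ A ∨ B) ∧ (¬B ∨ ¬A ∨ ¬B)   [distribute ∨ over ∧]
≡ ¬B ∨ ¬A   [simplify]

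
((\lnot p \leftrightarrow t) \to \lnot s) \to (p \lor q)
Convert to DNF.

((\lnot p \leftrightarrow t) \to \lnot s) \to (p \lor q)
= \lnot ((\lnot p \leftrightarrow t) \to \lnot s) \lor p \lor q   [eliminate \to]
= \lnot (\lnot (\lnot p \leftrightarrow t) \lor \lnot s) \lor p \lor q   [eliminate \to]
= \lnot (\lnot ((\lnot p \to t) \land (t \to \lnot p)) \lor \lnot s) \lor p \lor q   [eliminate \leftrightarrow]
= \lnot (\lnot ((\lnot \lnot p \lor t) \land (t \to \lnot p)) \lor \lnot s) \lor p \lor q   [eliminate \to]
= \lnot (\lnot ((\lnot \lnot p \lor t) \land (\lnot t \lor \lnot p)) \lor \lnot s) \lor p \lor q   [eliminate \to]
= (\lnot \lnot ((\lnot \lnot p \lor t) \land (\lnot t \lor \lnot p)) \land \lnot \lnot s) \lor p \lor q   [De Morgan]
= ((\lnot \lnot p \lor t) \land (\lnot t \lor \lnot p) \land \lnot \lnot s) \lor p \lor q   [double negation]
= ((p \lor t) \land (\lnot t \lor \lnot p) \land \lnot \lnot s) \lor p \lor q   [double negation]
= ((p \lor t) \land (\lnot t \lor \lnot p) \land s) \lor p \lor q   [double negation]
= (p \land \lnot t \land s) \lor (p \land \lnot p \land s) \lor (t \land \lnot t \land s) \lor (t \land \lnot p \land s) \lor p \lor q   [distribute \land over \lor]
= (t \land \lnot p \land s) \lor p \lor q   [simplify]

(t \land \lnot p \land s) \lor p \lor q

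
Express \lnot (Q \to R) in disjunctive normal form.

\lnot (Q \to R)
≡ \lnot (\lnot Q \lor R)   (eliminate \to)
≡ \lnot \lnot Q \land \lnot R   (De Morgan)
≡ Q \land \lnot R   (double negation)

Q \land \lnot R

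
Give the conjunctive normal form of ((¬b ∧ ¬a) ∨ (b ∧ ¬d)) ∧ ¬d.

(¬a ∨ b) ∧ ¬d

((¬b ∧ ¬a) ∨ (b ∧ ¬d)) ∧ ¬d
= (¬b ∨ b) ∧ (¬b ∨ ¬d) ∧ (¬a ∨ b) ∧ (¬a ∨ ¬d) ∧ ¬d   [distribute ∨ over ∧]
= (¬a ∨ b) ∧ ¬d   [simplify]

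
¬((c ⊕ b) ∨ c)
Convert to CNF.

¬((c ⊕ b) ∨ c)
≡ ¬(((c ∨ b) ∧ ¬(c ∧ b)) ∨ c)   [expand ⊕]
≡ ¬((c ∨ b) ∧ ¬(c ∧ b)) ∧ ¬c   [De Morgan]
≡ (¬(c ∨ b) ∨ ¬¬(c ∧ b)) ∧ ¬c   [De Morgan]
≡ ((¬c ∧ ¬b) ∨ ¬¬(c ∧ b)) ∧ ¬c   [De Morgan]
≡ ((¬c ∧ ¬b) ∨ (c ∧ b)) ∧ ¬c   [double negation]
≡ (¬c ∨ c) ∧ (¬c ∨ b) ∧ (¬b ∨ c) ∧ (¬b ∨ b) ∧ ¬c   [distribute ∨ over ∧]
≡ (¬b ∨ c) ∧ ¬c   [simplify]

(¬b ∨ c) ∧ ¬c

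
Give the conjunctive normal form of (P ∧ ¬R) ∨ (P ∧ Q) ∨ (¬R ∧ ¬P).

(P ∨ ¬R) ∧ (¬R ∨ Q)

(P ∧ ¬R) ∨ (P ∧ Q) ∨ (¬R ∧ ¬P)
⇔ (P ∨ P ∨ ¬R) ∧ (P ∨ P ∨ ¬P) ∧ (P ∨ Q ∨ ¬R) ∧ (P ∨ Q ∨ ¬P) ∧ (¬R ∨ P ∨ ¬R) ∧ (¬R ∨ P ∨ ¬P) ∧ (¬R ∨ Q ∨ ¬R) ∧ (¬R ∨ Q ∨ ¬P)   [distribute ∨ over ∧]
⇔ (P ∨ ¬R) ∧ (¬R ∨ Q)   [simplify]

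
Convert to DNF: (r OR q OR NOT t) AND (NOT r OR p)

(r OR q OR NOT t) AND (NOT r OR p)
≡ (r AND NOT r) OR (r AND p) OR (q AND NOT r) OR (q AND p) OR (NOT t AND NOT r) OR (NOT t AND p)   [distribute AND over OR]
≡ (r AND p) OR (q AND NOT r) OR (q AND p) OR (NOT t AND NOT r) OR (NOT t AND p)   [simplify]

(r AND p) OR (q AND NOT r) OR (q AND p) OR (NOT t AND NOT r) OR (NOT t AND p)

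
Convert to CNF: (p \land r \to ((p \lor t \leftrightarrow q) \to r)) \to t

(p \lor t) \land (r \lor t) \land (\lnot p \lor q \lor t) \land (\lnot r \lor t)

(p \land r \to ((p \lor t \leftrightarrow q) \to r)) \to t
≡ \lnot (p \land r \to ((p \lor t \leftrightarrow q) \to r)) \lor t   — eliminate \to
≡ \lnot (\lnot (p \land r) \lor ((p \lor t \leftrightarrow q) \to r)) \lor t   — eliminate \to
≡ \lnot (\lnot (p \land r) \lor \lnot (p \lor t \leftrightarrow q) \lor r) \lor t   — eliminate \to
≡ \lnot (\lnot (p \land r) \lor \lnot ((p \lor t \to q) \land (q \to p \lor t)) \lor r) \lor t   — eliminate \leftrightarrow
≡ \lnot (\lnot (p \land r) \lor \lnot ((\lnot (p \lor t) \lor q) \land (q \to p \lor t)) \lor r) \lor t   — eliminate \to
≡ \lnot (\lnot (p \land r) \lor \lnot ((\lnot (p \lor t) \lor q) \land (\lnot q \lor p \lor t)) \lor r) \lor t   — eliminate \to
≡ \lnot \lnot (p \land r) \land \lnot \lnot ((\lnot (p \lor t) \lor q) \land (\lnot q \lor p \lor t)) \land \lnot r \lor t   — De Morgan
≡ p \land r \land \lnot \lnot ((\lnot (p \lor t) \lor q) \land (\lnot q \lor p \lor t)) \land \lnot r \lor t   — double negation
≡ p \land r \land (\lnot (p \lor t) \lor q) \land (\lnot q \lor p \lor t) \land \lnot r \lor t   — double negation
≡ p \land r \land (\lnot p \land \lnot t \lor q) \land (\lnot q \lor p \lor t) \land \lnot r \lor t   — De Morgan
≡ (p \lor t) \land (r \lor t) \land (\lnot p \lor q \lor t) \land (\lnot t \lor q \lor t) \land (\lnot q \lor p \lor t \lor t) \land (\lnot r \lor t)   — distribute \lor over \land
≡ (p \lor t) \land (r \lor t) \land (\lnot p \lor q \lor t) \land (\lnot r \lor t)   — simplify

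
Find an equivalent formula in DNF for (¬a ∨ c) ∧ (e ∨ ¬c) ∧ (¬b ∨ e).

(¬a ∧ e) ∨ (¬a ∧ ¬c ∧ ¬b) ∨ (c ∧ e)

(¬a ∨ c) ∧ (e ∨ ¬c) ∧ (¬b ∨ e)
= (¬a ∧ e ∧ ¬b) ∨ (¬a ∧ e ∧ e) ∨ (¬a ∧ ¬c ∧ ¬b) ∨ (¬a ∧ ¬c ∧ e) ∨ (c ∧ e ∧ ¬b) ∨ (c ∧ e ∧ e) ∨ (c ∧ ¬c ∧ ¬b) ∨ (c ∧ ¬c ∧ e)   [distribute ∧ over ∨]
= (¬a ∧ e) ∨ (¬a ∧ ¬c ∧ ¬b) ∨ (c ∧ e)   [simplify]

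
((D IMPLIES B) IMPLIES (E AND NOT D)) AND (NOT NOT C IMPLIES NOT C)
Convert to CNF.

((D IMPLIES B) IMPLIES (E AND NOT D)) AND (NOT NOT C IMPLIES NOT C)
= (NOT (D IMPLIES B) OR (E AND NOT D)) AND (NOT NOT C IMPLIES NOT C)   [eliminate IMPLIES]
= (NOT (NOT D OR B) OR (E AND NOT D)) AND (NOT NOT C IMPLIES NOT C)   [eliminate IMPLIES]
= (NOT (NOT D OR B) OR (E AND NOT D)) AND (NOT NOT NOT C OR NOT C)   [eliminate IMPLIES]
= ((NOT NOT D AND NOT B) OR (E AND NOT D)) AND (NOT NOT NOT C OR NOT C)   [De Morgan]
= ((D AND NOT B) OR (E AND NOT D)) AND (NOT NOT NOT C OR NOT C)   [double negation]
= ((D AND NOT B) OR (E AND NOT D)) AND (NOT C OR NOT C)   [double negation]
= (D OR E) AND (D OR NOT D) AND (NOT B OR E) AND (NOT B OR NOT D) AND (NOT C OR NOT C)   [distribute OR over AND]
= (D OR E) AND (NOT B OR E) AND (NOT B OR NOT D) AND NOT C   [simplify]

(D OR E) AND (NOT B OR E) AND (NOT B OR NOT D) AND NOT C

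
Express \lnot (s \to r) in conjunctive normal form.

s \land \lnot r

\lnot (s \to r)
= \lnot (\lnot s \lor r)   [eliminate \to]
= \lnot \lnot s \land \lnot r   [De Morgan]
= s \land \lnot r   [double negation]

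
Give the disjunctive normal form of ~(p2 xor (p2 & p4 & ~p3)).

~(p2 xor (p2 & p4 & ~p3))
≡ ~((p2 & ~(p2 & p4 & ~p3)) | (~p2 & p2 & p4 & ~p3))   — expand xor
≡ ~(p2 & ~(p2 & p4 & ~p3)) & ~(~p2 & p2 & p4 & ~p3)   — De Morgan
≡ (~p2 | ~~(p2 & p4 & ~p3)) & ~(~p2 & p2 & p4 & ~p3)   — De Morgan
≡ (~p2 | (p2 & p4 & ~p3)) & ~(~p2 & p2 & p4 & ~p3)   — double negation
≡ (~p2 | (p2 & p4 & ~p3)) & (~~p2 | ~p2 | ~p4 | ~~p3)   — De Morgan
≡ (~p2 | (p2 & p4 & ~p3)) & (p2 | ~p2 | ~p4 | ~~p3)   — double negation
≡ (~p2 | (p2 & p4 & ~p3)) & (p2 | ~p2 | ~p4 | p3)   — double negation
≡ (~p2 & p2) | (~p2 & ~p2) | (~p2 & ~p4) | (~p2 & p3) | (p2 & p4 & ~p3 & p2) | (p2 & p4 & ~p3 & ~p2) | (p2 & p4 & ~p3 & ~p4) | (p2 & p4 & ~p3 & p3)   — distribute & over |
≡ ~p2 | (p2 & p4 & ~p3)   — simplify

~p2 | (p2 & p4 & ~p3)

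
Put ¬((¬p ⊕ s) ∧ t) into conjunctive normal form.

(p ∨ s ∨ ¬t) ∧ (¬s ∨ ¬p ∨ ¬t)

¬((¬p ⊕ s) ∧ t)
= ¬((¬p ∨ s) ∧ ¬(¬p ∧ s) ∧ t)   [expand ⊕]
= ¬(¬p ∨ s) ∨ ¬¬(¬p ∧ s) ∨ ¬t   [De Morgan]
= (¬¬p ∧ ¬s) ∨ ¬¬(¬p ∧ s) ∨ ¬t   [De Morgan]
= (p ∧ ¬s) ∨ ¬¬(¬p ∧ s) ∨ ¬t   [double negation]
= (p ∧ ¬s) ∨ (¬p ∧ s) ∨ ¬t   [double negation]
= (p ∨ ¬p ∨ ¬t) ∧ (p ∨ s ∨ ¬t) ∧ (¬s ∨ ¬p ∨ ¬t) ∧ (¬s ∨ s ∨ ¬t)   [distribute ∨ over ∧]
= (p ∨ s ∨ ¬t) ∧ (¬s ∨ ¬p ∨ ¬t)   [simplify]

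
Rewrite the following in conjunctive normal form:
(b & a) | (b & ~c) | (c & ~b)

(b & a) | (b & ~c) | (c & ~b)
= (b | b | c) & (b | b | ~b) & (b | ~c | c) & (b | ~c | ~b) & (a | b | c) & (a | b | ~b) & (a | ~c | c) & (a | ~c | ~b)   — distribute | over &
= (b | c) & (a | ~c | ~b)   — simplify

(b | c) & (a | ~c | ~b)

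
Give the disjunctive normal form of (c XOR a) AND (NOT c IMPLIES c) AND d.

(c XOR a) AND (NOT c IMPLIES c) AND d
≡ ((c AND NOT a) OR (NOT c AND a)) AND (NOT c IMPLIES c) AND d   (expand XOR)
≡ ((c AND NOT a) OR (NOT c AND a)) AND (NOT NOT c OR c) AND d   (eliminate IMPLIES)
≡ ((c AND NOT a) OR (NOT c AND a)) AND (c OR c) AND d   (double negation)
≡ (c AND NOT a AND c AND d) OR (c AND NOT a AND c AND d) OR (NOT c AND a AND c AND d) OR (NOT c AND a AND c AND d)   (distribute AND over OR)
≡ c AND NOT a AND d   (simplify)

c AND NOT a AND d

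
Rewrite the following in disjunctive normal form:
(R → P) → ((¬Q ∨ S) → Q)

(R → P) → ((¬Q ∨ S) → Q)
= ¬(R → P) ∨ ((¬Q ∨ S) → Q)   — eliminate →
= ¬(¬R ∨ P) ∨ ((¬Q ∨ S) → Q)   — eliminate →
= ¬(¬R ∨ P) ∨ ¬(¬Q ∨ S) ∨ Q   — eliminate →
= (¬¬R ∧ ¬P) ∨ ¬(¬Q ∨ S) ∨ Q   — De Morgan
= (R ∧ ¬P) ∨ ¬(¬Q ∨ S) ∨ Q   — double negation
= (R ∧ ¬P) ∨ (¬¬Q ∧ ¬S) ∨ Q   — De Morgan
= (R ∧ ¬P) ∨ (Q ∧ ¬S) ∨ Q   — double negation
= (R ∧ ¬P) ∨ Q   — simplify

(R ∧ ¬P) ∨ Q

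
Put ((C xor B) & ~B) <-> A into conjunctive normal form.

((C xor B) & ~B) <-> A
≡ (((C xor B) & ~B) -> A) & (A -> ((C xor B) & ~B))   (eliminate <->)
≡ (~((C xor B) & ~B) | A) & (A -> ((C xor B) & ~B))   (eliminate ->)
≡ (~((C | B) & ~(C & B) & ~B) | A) & (A -> ((C xor B) & ~B))   (expand xor)
≡ (~((C | B) & ~(C & B) & ~B) | A) & (~A | ((C xor B) & ~B))   (eliminate ->)
≡ (~((C | B) & ~(C & B) & ~B) | A) & (~A | ((C | B) & ~(C & B) & ~B))   (expand xor)
≡ (~(C | B) | ~~(C & B) | ~~B | A) & (~A | ((C | B) & ~(C & B) & ~B))   (De Morgan)
≡ ((~C & ~B) | ~~(C & B) | ~~B | A) & (~A | ((C | B) & ~(C & B) & ~B))   (De Morgan)
≡ ((~C & ~B) | (C & B) | ~~B | A) & (~A | ((C | B) & ~(C & B) & ~B))   (double negation)
≡ ((~C & ~B) | (C & B) | B | A) & (~A | ((C | B) & ~(C & B) & ~B))   (double negation)
≡ ((~C & ~B) | (C & B) | B | A) & (~A | ((C | B) & (~C | ~B) & ~B))   (De Morgan)
≡ (~C | C | B | A) & (~C | B | B | A) & (~B | C | B | A) & (~B | B | B | A) & (~A | C | B) & (~A | ~C | ~B) & (~A | ~B)   (distribute | over &)
≡ (~C | B | A) & (~A | C | B) & (~A | ~B)   (simplify)

(~C | B | A) & (~A | C | B) & (~A | ~B)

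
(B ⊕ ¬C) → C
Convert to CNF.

C ∨ B

(B ⊕ ¬C) → C
⇔ ¬(B ⊕ ¬C) ∨ C
⇔ ¬((B ∨ ¬C) ∧ ¬(B ∧ ¬C)) ∨ C
⇔ ¬(B ∨ ¬C) ∨ ¬¬(B ∧ ¬C) ∨ C
⇔ (¬B ∧ ¬¬C) ∨ ¬¬(B ∧ ¬C) ∨ C
⇔ (¬B ∧ C) ∨ ¬¬(B ∧ ¬C) ∨ C
⇔ (¬B ∧ C) ∨ (B ∧ ¬C) ∨ C
⇔ (¬B ∨ B ∨ C) ∧ (¬B ∨ ¬C ∨ C) ∧ (C ∨ B ∨ C) ∧ (C ∨ ¬C ∨ C)
⇔ C ∨ B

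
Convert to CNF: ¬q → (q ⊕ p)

¬q → (q ⊕ p)
≡ ¬¬q ∨ (q ⊕ p)   [eliminate →]
≡ ¬¬q ∨ ((q ∨ p) ∧ ¬(q ∧ p))   [expand ⊕]
≡ q ∨ ((q ∨ p) ∧ ¬(q ∧ p))   [double negation]
≡ q ∨ ((q ∨ p) ∧ (¬q ∨ ¬p))   [De Morgan]
≡ (q ∨ q ∨ p) ∧ (q ∨ ¬q ∨ ¬p)   [distribute ∨ over ∧]
≡ q ∨ p   [simplify]

q ∨ p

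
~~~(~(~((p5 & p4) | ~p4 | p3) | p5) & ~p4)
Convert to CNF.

p4 | p5

~~~(~(~((p5 & p4) | ~p4 | p3) | p5) & ~p4)
⇔ ~(~(~((p5 & p4) | ~p4 | p3) | p5) & ~p4)
⇔ ~~(~((p5 & p4) | ~p4 | p3) | p5) | ~~p4
⇔ ~((p5 & p4) | ~p4 | p3) | p5 | ~~p4
⇔ (~(p5 & p4) & ~~p4 & ~p3) | p5 | ~~p4
⇔ ((~p5 | ~p4) & ~~p4 & ~p3) | p5 | ~~p4
⇔ ((~p5 | ~p4) & p4 & ~p3) | p5 | ~~p4
⇔ ((~p5 | ~p4) & p4 & ~p3) | p5 | p4
⇔ (~p5 | ~p4 | p5 | p4) & (p4 | p5 | p4) & (~p3 | p5 | p4)
⇔ p4 | p5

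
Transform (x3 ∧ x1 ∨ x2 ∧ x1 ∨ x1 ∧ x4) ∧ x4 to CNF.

(x3 ∧ x1 ∨ x2 ∧ x1 ∨ x1 ∧ x4) ∧ x4
⇔ (x3 ∨ x2 ∨ x1) ∧ (x3 ∨ x2 ∨ x4) ∧ (x3 ∨ x1 ∨ x1) ∧ (x3 ∨ x1 ∨ x4) ∧ (x1 ∨ x2 ∨ x1) ∧ (x1 ∨ x2 ∨ x4) ∧ (x1 ∨ x1 ∨ x1) ∧ (x1 ∨ x1 ∨ x4) ∧ x4   [distribute ∨ over ∧]
⇔ x1 ∧ x4   [simplify]

x1 ∧ x4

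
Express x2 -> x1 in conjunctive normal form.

x2 -> x1
≡ ~x2 | x1   [eliminate ->]

~x2 | x1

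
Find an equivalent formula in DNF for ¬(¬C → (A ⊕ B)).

(¬C ∧ ¬A ∧ ¬B) ∨ (¬C ∧ B ∧ A)

¬(¬C → (A ⊕ B))
≡ ¬(¬¬C ∨ (A ⊕ B))   [eliminate →]
≡ ¬(¬¬C ∨ (A ∧ ¬B) ∨ (¬A ∧ B))   [expand ⊕]
≡ ¬¬¬C ∧ ¬(A ∧ ¬B) ∧ ¬(¬A ∧ B)   [De Morgan]
≡ ¬C ∧ ¬(A ∧ ¬B) ∧ ¬(¬A ∧ B)   [double negation]
≡ ¬C ∧ (¬A ∨ ¬¬B) ∧ ¬(¬A ∧ B)   [De Morgan]
≡ ¬C ∧ (¬A ∨ B) ∧ ¬(¬A ∧ B)   [double negation]
≡ ¬C ∧ (¬A ∨ B) ∧ (¬¬A ∨ ¬B)   [De Morgan]
≡ ¬C ∧ (¬A ∨ B) ∧ (A ∨ ¬B)   [double negation]
≡ (¬C ∧ ¬A ∧ A) ∨ (¬C ∧ ¬A ∧ ¬B) ∨ (¬C ∧ B ∧ A) ∨ (¬C ∧ B ∧ ¬B)   [distribute ∧ over ∨]
≡ (¬C ∧ ¬A ∧ ¬B) ∨ (¬C ∧ B ∧ A)   [simplify]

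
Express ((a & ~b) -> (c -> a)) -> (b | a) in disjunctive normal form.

((a & ~b) -> (c -> a)) -> (b | a)
≡ ~((a & ~b) -> (c -> a)) | b | a   [eliminate ->]
≡ ~(~(a & ~b) | (c -> a)) | b | a   [eliminate ->]
≡ ~(~(a & ~b) | ~c | a) | b | a   [eliminate ->]
≡ (~~(a & ~b) & ~~c & ~a) | b | a   [De Morgan]
≡ (a & ~b & ~~c & ~a) | b | a   [double negation]
≡ (a & ~b & c & ~a) | b | a   [double negation]
≡ b | a   [simplify]

b | a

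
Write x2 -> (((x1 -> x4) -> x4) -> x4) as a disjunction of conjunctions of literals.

~x2 | (~x1 & ~x4) | x4

x2 -> (((x1 -> x4) -> x4) -> x4)
≡ ~x2 | (((x1 -> x4) -> x4) -> x4)   [eliminate ->]
≡ ~x2 | ~((x1 -> x4) -> x4) | x4   [eliminate ->]
≡ ~x2 | ~(~(x1 -> x4) | x4) | x4   [eliminate ->]
≡ ~x2 | ~(~(~x1 | x4) | x4) | x4   [eliminate ->]
≡ ~x2 | (~~(~x1 | x4) & ~x4) | x4   [De Morgan]
≡ ~x2 | ((~x1 | x4) & ~x4) | x4   [double negation]
≡ ~x2 | (~x1 & ~x4) | (x4 & ~x4) | x4   [distribute & over |]
≡ ~x2 | (~x1 & ~x4) | x4   [simplify]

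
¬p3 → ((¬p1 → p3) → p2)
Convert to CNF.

¬p3 → ((¬p1 → p3) → p2)
≡ ¬¬p3 ∨ ((¬p1 → p3) → p2)   [eliminate →]
≡ ¬¬p3 ∨ ¬(¬p1 → p3) ∨ p2   [eliminate →]
≡ ¬¬p3 ∨ ¬(¬¬p1 ∨ p3) ∨ p2   [eliminate →]
≡ p3 ∨ ¬(¬¬p1 ∨ p3) ∨ p2   [double negation]
≡ p3 ∨ (¬¬¬p1 ∧ ¬p3) ∨ p2   [De Morgan]
≡ p3 ∨ (¬p1 ∧ ¬p3) ∨ p2   [double negation]
≡ (p3 ∨ ¬p1 ∨ p2) ∧ (p3 ∨ ¬p3 ∨ p2)   [distribute ∨ over ∧]
≡ p3 ∨ ¬p1 ∨ p2   [simplify]

p3 ∨ ¬p1 ∨ p2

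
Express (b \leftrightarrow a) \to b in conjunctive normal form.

b \lor a

(b \leftrightarrow a) \to b
⇔ \lnot (b \leftrightarrow a) \lor b
⇔ \lnot ((b \to a) \land (a \to b)) \lor b
⇔ \lnot ((\lnot b \lor a) \land (a \to b)) \lor b
⇔ \lnot ((\lnot b \lor a) \land (\lnot a \lor b)) \lor b
⇔ \lnot (\lnot b \lor a) \lor \lnot (\lnot a \lor b) \lor b
⇔ \lnot \lnot b \land \lnot a \lor \lnot (\lnot a \lor b) \lor b
⇔ b \land \lnot a \lor \lnot (\lnot a \lor b) \lor b
⇔ b \land \lnot a \lor \lnot \lnot a \land \lnot b \lor b
⇔ b \land \lnot a \lor a \land \lnot b \lor b
⇔ (b \lor a \lor b) \land (b \lor \lnot b \lor b) \land (\lnot a \lor a \lor b) \land (\lnot a \lor \lnot b \lor b)
⇔ b \lor a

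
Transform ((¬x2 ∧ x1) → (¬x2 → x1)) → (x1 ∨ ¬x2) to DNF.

x1 ∨ ¬x2

((¬x2 ∧ x1) → (¬x2 → x1)) → (x1 ∨ ¬x2)
≡ ¬((¬x2 ∧ x1) → (¬x2 → x1)) ∨ x1 ∨ ¬x2   — eliminate →
≡ ¬(¬(¬x2 ∧ x1) ∨ (¬x2 → x1)) ∨ x1 ∨ ¬x2   — eliminate →
≡ ¬(¬(¬x2 ∧ x1) ∨ ¬¬x2 ∨ x1) ∨ x1 ∨ ¬x2   — eliminate →
≡ (¬¬(¬x2 ∧ x1) ∧ ¬¬¬x2 ∧ ¬x1) ∨ x1 ∨ ¬x2   — De Morgan
≡ (¬x2 ∧ x1 ∧ ¬¬¬x2 ∧ ¬x1) ∨ x1 ∨ ¬x2   — double negation
≡ (¬x2 ∧ x1 ∧ ¬x2 ∧ ¬x1) ∨ x1 ∨ ¬x2   — double negation
≡ x1 ∨ ¬x2   — simplify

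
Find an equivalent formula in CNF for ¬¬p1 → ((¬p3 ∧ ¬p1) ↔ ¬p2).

¬p1 ∨ p2

¬¬p1 → ((¬p3 ∧ ¬p1) ↔ ¬p2)
≡ ¬¬¬p1 ∨ ((¬p3 ∧ ¬p1) ↔ ¬p2)   [eliminate →]
≡ ¬¬¬p1 ∨ (((¬p3 ∧ ¬p1) → ¬p2) ∧ (¬p2 → (¬p3 ∧ ¬p1)))   [eliminate ↔]
≡ ¬¬¬p1 ∨ ((¬(¬p3 ∧ ¬p1) ∨ ¬p2) ∧ (¬p2 → (¬p3 ∧ ¬p1)))   [eliminate →]
≡ ¬¬¬p1 ∨ ((¬(¬p3 ∧ ¬p1) ∨ ¬p2) ∧ (¬¬p2 ∨ (¬p3 ∧ ¬p1)))   [eliminate →]
≡ ¬p1 ∨ ((¬(¬p3 ∧ ¬p1) ∨ ¬p2) ∧ (¬¬p2 ∨ (¬p3 ∧ ¬p1)))   [double negation]
≡ ¬p1 ∨ ((¬¬p3 ∨ ¬¬p1 ∨ ¬p2) ∧ (¬¬p2 ∨ (¬p3 ∧ ¬p1)))   [De Morgan]
≡ ¬p1 ∨ ((p3 ∨ ¬¬p1 ∨ ¬p2) ∧ (¬¬p2 ∨ (¬p3 ∧ ¬p1)))   [double negation]
≡ ¬p1 ∨ ((p3 ∨ p1 ∨ ¬p2) ∧ (¬¬p2 ∨ (¬p3 ∧ ¬p1)))   [double negation]
≡ ¬p1 ∨ ((p3 ∨ p1 ∨ ¬p2) ∧ (p2 ∨ (¬p3 ∧ ¬p1)))   [double negation]
≡ (¬p1 ∨ p3 ∨ p1 ∨ ¬p2) ∧ (¬p1 ∨ p2 ∨ ¬p3) ∧ (¬p1 ∨ p2 ∨ ¬p1)   [distribute ∨ over ∧]
≡ ¬p1 ∨ p2   [simplify]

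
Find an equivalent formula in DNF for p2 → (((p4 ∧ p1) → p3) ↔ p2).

p2 → (((p4 ∧ p1) → p3) ↔ p2)
= ¬p2 ∨ (((p4 ∧ p1) → p3) ↔ p2)   [eliminate →]
= ¬p2 ∨ ((((p4 ∧ p1) → p3) → p2) ∧ (p2 → ((p4 ∧ p1) → p3)))   [eliminate ↔]
= ¬p2 ∨ ((¬((p4 ∧ p1) → p3) ∨ p2) ∧ (p2 → ((p4 ∧ p1) → p3)))   [eliminate →]
= ¬p2 ∨ ((¬(¬(p4 ∧ p1) ∨ p3) ∨ p2) ∧ (p2 → ((p4 ∧ p1) → p3)))   [eliminate →]
= ¬p2 ∨ ((¬(¬(p4 ∧ p1) ∨ p3) ∨ p2) ∧ (¬p2 ∨ ((p4 ∧ p1) → p3)))   [eliminate →]
= ¬p2 ∨ ((¬(¬(p4 ∧ p1) ∨ p3) ∨ p2) ∧ (¬p2 ∨ ¬(p4 ∧ p1) ∨ p3))   [eliminate →]
= ¬p2 ∨ (((¬¬(p4 ∧ p1) ∧ ¬p3) ∨ p2) ∧ (¬p2 ∨ ¬(p4 ∧ p1) ∨ p3))   [De Morgan]
= ¬p2 ∨ (((p4 ∧ p1 ∧ ¬p3) ∨ p2) ∧ (¬p2 ∨ ¬(p4 ∧ p1) ∨ p3))   [double negation]
= ¬p2 ∨ (((p4 ∧ p1 ∧ ¬p3) ∨ p2) ∧ (¬p2 ∨ ¬p4 ∨ ¬p1 ∨ p3))   [De Morgan]
= ¬p2 ∨ (p4 ∧ p1 ∧ ¬p3 ∧ ¬p2) ∨ (p4 ∧ p1 ∧ ¬p3 ∧ ¬p4) ∨ (p4 ∧ p1 ∧ ¬p3 ∧ ¬p1) ∨ (p4 ∧ p1 ∧ ¬p3 ∧ p3) ∨ (p2 ∧ ¬p2) ∨ (p2 ∧ ¬p4) ∨ (p2 ∧ ¬p1) ∨ (p2 ∧ p3)   [distribute ∧ over ∨]
= ¬p2 ∨ (p2 ∧ ¬p4) ∨ (p2 ∧ ¬p1) ∨ (p2 ∧ p3)   [simplify]

¬p2 ∨ (p2 ∧ ¬p4) ∨ (p2 ∧ ¬p1) ∨ (p2 ∧ p3)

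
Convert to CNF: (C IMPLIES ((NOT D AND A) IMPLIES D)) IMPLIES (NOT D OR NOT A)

(C IMPLIES ((NOT D AND A) IMPLIES D)) IMPLIES (NOT D OR NOT A)
≡ NOT (C IMPLIES ((NOT D AND A) IMPLIES D)) OR NOT D OR NOT A   (eliminate IMPLIES)
≡ NOT (NOT C OR ((NOT D AND A) IMPLIES D)) OR NOT D OR NOT A   (eliminate IMPLIES)
≡ NOT (NOT C OR NOT (NOT D AND A) OR D) OR NOT D OR NOT A   (eliminate IMPLIES)
≡ (NOT NOT C AND NOT NOT (NOT D AND A) AND NOT D) OR NOT D OR NOT A   (De Morgan)
≡ (C AND NOT NOT (NOT D AND A) AND NOT D) OR NOT D OR NOT A   (double negation)
≡ (C AND NOT D AND A AND NOT D) OR NOT D OR NOT A   (double negation)
≡ (C OR NOT D OR NOT A) AND (NOT D OR NOT D OR NOT A) AND (A OR NOT D OR NOT A) AND (NOT D OR NOT D OR NOT A)   (distribute OR over AND)
≡ NOT D OR NOT A   (simplify)

NOT D OR NOT A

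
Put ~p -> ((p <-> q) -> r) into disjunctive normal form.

~p -> ((p <-> q) -> r)
≡ ~~p | ((p <-> q) -> r)
≡ ~~p | ~(p <-> q) | r
≡ ~~p | ~((p -> q) & (q -> p)) | r
≡ ~~p | ~((~p | q) & (q -> p)) | r
≡ ~~p | ~((~p | q) & (~q | p)) | r
≡ p | ~((~p | q) & (~q | p)) | r
≡ p | ~(~p | q) | ~(~q | p) | r
≡ p | (~~p & ~q) | ~(~q | p) | r
≡ p | (p & ~q) | ~(~q | p) | r
≡ p | (p & ~q) | (~~q & ~p) | r
≡ p | (p & ~q) | (q & ~p) | r
≡ p | (q & ~p) | r

p | (q & ~p) | r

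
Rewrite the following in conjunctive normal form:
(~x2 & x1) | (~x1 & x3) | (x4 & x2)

(~x2 & x1) | (~x1 & x3) | (x4 & x2)
= (~x2 | ~x1 | x4) & (~x2 | ~x1 | x2) & (~x2 | x3 | x4) & (~x2 | x3 | x2) & (x1 | ~x1 | x4) & (x1 | ~x1 | x2) & (x1 | x3 | x4) & (x1 | x3 | x2)   [distribute | over &]
= (~x2 | ~x1 | x4) & (~x2 | x3 | x4) & (x1 | x3 | x4) & (x1 | x3 | x2)   [simplify]

(~x2 | ~x1 | x4) & (~x2 | x3 | x4) & (x1 | x3 | x4) & (x1 | x3 | x2)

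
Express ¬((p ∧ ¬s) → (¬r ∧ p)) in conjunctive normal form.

p ∧ ¬s ∧ (r ∨ ¬p)

¬((p ∧ ¬s) → (¬r ∧ p))
≡ ¬(¬(p ∧ ¬s) ∨ (¬r ∧ p))   [eliminate →]
≡ ¬¬(p ∧ ¬s) ∧ ¬(¬r ∧ p)   [De Morgan]
≡ p ∧ ¬s ∧ ¬(¬r ∧ p)   [double negation]
≡ p ∧ ¬s ∧ (¬¬r ∨ ¬p)   [De Morgan]
≡ p ∧ ¬s ∧ (r ∨ ¬p)   [double negation]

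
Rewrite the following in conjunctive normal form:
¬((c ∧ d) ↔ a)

¬((c ∧ d) ↔ a)
≡ ¬(((c ∧ d) → a) ∧ (a → (c ∧ d)))   [eliminate ↔]
≡ ¬((¬(c ∧ d) ∨ a) ∧ (a → (c ∧ d)))   [eliminate →]
≡ ¬((¬(c ∧ d) ∨ a) ∧ (¬a ∨ (c ∧ d)))   [eliminate →]
≡ ¬(¬(c ∧ d) ∨ a) ∨ ¬(¬a ∨ (c ∧ d))   [De Morgan]
≡ (¬¬(c ∧ d) ∧ ¬a) ∨ ¬(¬a ∨ (c ∧ d))   [De Morgan]
≡ (c ∧ d ∧ ¬a) ∨ ¬(¬a ∨ (c ∧ d))   [double negation]
≡ (c ∧ d ∧ ¬a) ∨ (¬¬a ∧ ¬(c ∧ d))   [De Morgan]
≡ (c ∧ d ∧ ¬a) ∨ (a ∧ ¬(c ∧ d))   [double negation]
≡ (c ∧ d ∧ ¬a) ∨ (a ∧ (¬c ∨ ¬d))   [De Morgan]
≡ (c ∨ a) ∧ (c ∨ ¬c ∨ ¬d) ∧ (d ∨ a) ∧ (d ∨ ¬c ∨ ¬d) ∧ (¬a ∨ a) ∧ (¬a ∨ ¬c ∨ ¬d)   [distribute ∨ over ∧]
≡ (c ∨ a) ∧ (d ∨ a) ∧ (¬a ∨ ¬c ∨ ¬d)   [simplify]

(c ∨ a) ∧ (d ∨ a) ∧ (¬a ∨ ¬c ∨ ¬d)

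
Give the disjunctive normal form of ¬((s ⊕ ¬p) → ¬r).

¬((s ⊕ ¬p) → ¬r)
≡ ¬(¬(s ⊕ ¬p) ∨ ¬r)   (eliminate →)
≡ ¬(¬((s ∧ ¬¬p) ∨ (¬s ∧ ¬p)) ∨ ¬r)   (expand ⊕)
≡ ¬¬((s ∧ ¬¬p) ∨ (¬s ∧ ¬p)) ∧ ¬¬r   (De Morgan)
≡ ((s ∧ ¬¬p) ∨ (¬s ∧ ¬p)) ∧ ¬¬r   (double negation)
≡ ((s ∧ p) ∨ (¬s ∧ ¬p)) ∧ ¬¬r   (double negation)
≡ ((s ∧ p) ∨ (¬s ∧ ¬p)) ∧ r   (double negation)
≡ (s ∧ p ∧ r) ∨ (¬s ∧ ¬p ∧ r)   (distribute ∧ over ∨)

(s ∧ p ∧ r) ∨ (¬s ∧ ¬p ∧ r)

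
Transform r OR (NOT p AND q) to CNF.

r OR (NOT p AND q)
⇔ (r OR NOT p) AND (r OR q)

(r OR NOT p) AND (r OR q)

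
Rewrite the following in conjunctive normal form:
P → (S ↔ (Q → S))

¬P ∨ Q ∨ S

P → (S ↔ (Q → S))
≡ ¬P ∨ (S ↔ (Q → S))   [eliminate →]
≡ ¬P ∨ ((S → (Q → S)) ∧ ((Q → S) → S))   [eliminate ↔]
≡ ¬P ∨ ((¬S ∨ (Q → S)) ∧ ((Q → S) → S))   [eliminate →]
≡ ¬P ∨ ((¬S ∨ ¬Q ∨ S) ∧ ((Q → S) → S))   [eliminate →]
≡ ¬P ∨ ((¬S ∨ ¬Q ∨ S) ∧ (¬(Q → S) ∨ S))   [eliminate →]
≡ ¬P ∨ ((¬S ∨ ¬Q ∨ S) ∧ (¬(¬Q ∨ S) ∨ S))   [eliminate →]
≡ ¬P ∨ ((¬S ∨ ¬Q ∨ S) ∧ ((¬¬Q ∧ ¬S) ∨ S))   [De Morgan]
≡ ¬P ∨ ((¬S ∨ ¬Q ∨ S) ∧ ((Q ∧ ¬S) ∨ S))   [double negation]
≡ (¬P ∨ ¬S ∨ ¬Q ∨ S) ∧ (¬P ∨ Q ∨ S) ∧ (¬P ∨ ¬S ∨ S)   [distribute ∨ over ∧]
≡ ¬P ∨ Q ∨ S   [simplify]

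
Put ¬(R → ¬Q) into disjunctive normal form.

R ∧ Q

¬(R → ¬Q)
≡ ¬(¬R ∨ ¬Q)
≡ ¬¬R ∧ ¬¬Q
≡ R ∧ ¬¬Q
≡ R ∧ Q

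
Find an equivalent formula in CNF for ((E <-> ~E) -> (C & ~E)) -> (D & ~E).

~E & (E | D)

((E <-> ~E) -> (C & ~E)) -> (D & ~E)
⇔ ~((E <-> ~E) -> (C & ~E)) | (D & ~E)   (eliminate ->)
⇔ ~(~(E <-> ~E) | (C & ~E)) | (D & ~E)   (eliminate ->)
⇔ ~(~((E -> ~E) & (~E -> E)) | (C & ~E)) | (D & ~E)   (eliminate <->)
⇔ ~(~((~E | ~E) & (~E -> E)) | (C & ~E)) | (D & ~E)   (eliminate ->)
⇔ ~(~((~E | ~E) & (~~E | E)) | (C & ~E)) | (D & ~E)   (eliminate ->)
⇔ (~~((~E | ~E) & (~~E | E)) & ~(C & ~E)) | (D & ~E)   (De Morgan)
⇔ ((~E | ~E) & (~~E | E) & ~(C & ~E)) | (D & ~E)   (double negation)
⇔ ((~E | ~E) & (E | E) & ~(C & ~E)) | (D & ~E)   (double negation)
⇔ ((~E | ~E) & (E | E) & (~C | ~~E)) | (D & ~E)   (De Morgan)
⇔ ((~E | ~E) & (E | E) & (~C | E)) | (D & ~E)   (double negation)
⇔ (~E | ~E | D) & (~E | ~E | ~E) & (E | E | D) & (E | E | ~E) & (~C | E | D) & (~C | E | ~E)   (distribute | over &)
⇔ ~E & (E | D)   (simplify)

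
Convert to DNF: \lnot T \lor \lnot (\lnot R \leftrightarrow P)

\lnot T \lor \lnot R \land \lnot P \lor P \land R

\lnot T \lor \lnot (\lnot R \leftrightarrow P)
= \lnot T \lor \lnot ((\lnot R \to P) \land (P \to \lnot R))   — eliminate \leftrightarrow
= \lnot T \lor \lnot ((\lnot \lnot R \lor P) \land (P \to \lnot R))   — eliminate \to
= \lnot T \lor \lnot ((\lnot \lnot R \lor P) \land (\lnot P \lor \lnot R))   — eliminate \to
= \lnot T \lor \lnot (\lnot \lnot R \lor P) \lor \lnot (\lnot P \lor \lnot R)   — De Morgan
= \lnot T \lor \lnot \lnot \lnot R \land \lnot P \lor \lnot (\lnot P \lor \lnot R)   — De Morgan
= \lnot T \lor \lnot R \land \lnot P \lor \lnot (\lnot P \lor \lnot R)   — double negation
= \lnot T \lor \lnot R \land \lnot P \lor \lnot \lnot P \land \lnot \lnot R   — De Morgan
= \lnot T \lor \lnot R \land \lnot P \lor P \land \lnot \lnot R   — double negation
= \lnot T \lor \lnot R \land \lnot P \lor P \land R   — double negation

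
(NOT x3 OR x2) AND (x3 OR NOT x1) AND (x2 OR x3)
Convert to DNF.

(NOT x3 OR x2) AND (x3 OR NOT x1) AND (x2 OR x3)
≡ (NOT x3 AND x3 AND x2) OR (NOT x3 AND x3 AND x3) OR (NOT x3 AND NOT x1 AND x2) OR (NOT x3 AND NOT x1 AND x3) OR (x2 AND x3 AND x2) OR (x2 AND x3 AND x3) OR (x2 AND NOT x1 AND x2) OR (x2 AND NOT x1 AND x3)   [distribute AND over OR]
≡ (x2 AND x3) OR (x2 AND NOT x1)   [simplify]

(x2 AND x3) OR (x2 AND NOT x1)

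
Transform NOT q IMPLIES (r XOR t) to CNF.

NOT q IMPLIES (r XOR t)
≡ NOT NOT q OR (r XOR t)   — eliminate IMPLIES
≡ NOT NOT q OR ((r OR t) AND NOT (r AND t))   — expand XOR
≡ q OR ((r OR t) AND NOT (r AND t))   — double negation
≡ q OR ((r OR t) AND (NOT r OR NOT t))   — De Morgan
≡ (q OR r OR t) AND (q OR NOT r OR NOT t)   — distribute OR over AND

(q OR r OR t) AND (q OR NOT r OR NOT t)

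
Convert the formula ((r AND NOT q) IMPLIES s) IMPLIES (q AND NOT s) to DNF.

(r AND NOT q AND NOT s) OR (q AND NOT s)

((r AND NOT q) IMPLIES s) IMPLIES (q AND NOT s)
≡ NOT ((r AND NOT q) IMPLIES s) OR (q AND NOT s)   — eliminate IMPLIES
≡ NOT (NOT (r AND NOT q) OR s) OR (q AND NOT s)   — eliminate IMPLIES
≡ (NOT NOT (r AND NOT q) AND NOT s) OR (q AND NOT s)   — De Morgan
≡ (r AND NOT q AND NOT s) OR (q AND NOT s)   — double negation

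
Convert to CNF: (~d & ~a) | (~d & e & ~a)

(~d & ~a) | (~d & e & ~a)
⇔ (~d | ~d) & (~d | e) & (~d | ~a) & (~a | ~d) & (~a | e) & (~a | ~a)   (distribute | over &)
⇔ ~d & ~a   (simplify)

~d & ~a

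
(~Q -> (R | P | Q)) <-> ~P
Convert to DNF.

(~Q -> (R | P | Q)) <-> ~P
≡ ((~Q -> (R | P | Q)) -> ~P) & (~P -> (~Q -> (R | P | Q)))   [eliminate <->]
≡ (~(~Q -> (R | P | Q)) | ~P) & (~P -> (~Q -> (R | P | Q)))   [eliminate ->]
≡ (~(~~Q | R | P | Q) | ~P) & (~P -> (~Q -> (R | P | Q)))   [eliminate ->]
≡ (~(~~Q | R | P | Q) | ~P) & (~~P | (~Q -> (R | P | Q)))   [eliminate ->]
≡ (~(~~Q | R | P | Q) | ~P) & (~~P | ~~Q | R | P | Q)   [eliminate ->]
≡ ((~~~Q & ~R & ~P & ~Q) | ~P) & (~~P | ~~Q | R | P | Q)   [De Morgan]
≡ ((~Q & ~R & ~P & ~Q) | ~P) & (~~P | ~~Q | R | P | Q)   [double negation]
≡ ((~Q & ~R & ~P & ~Q) | ~P) & (P | ~~Q | R | P | Q)   [double negation]
≡ ((~Q & ~R & ~P & ~Q) | ~P) & (P | Q | R | P | Q)   [double negation]
≡ (~Q & ~R & ~P & ~Q & P) | (~Q & ~R & ~P & ~Q & Q) | (~Q & ~R & ~P & ~Q & R) | (~Q & ~R & ~P & ~Q & P) | (~Q & ~R & ~P & ~Q & Q) | (~P & P) | (~P & Q) | (~P & R) | (~P & P) | (~P & Q)   [distribute & over |]
≡ (~P & Q) | (~P & R)   [simplify]

(~P & Q) | (~P & R)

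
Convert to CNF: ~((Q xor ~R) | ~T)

(~Q | ~R) & (R | Q) & T

~((Q xor ~R) | ~T)
≡ ~(((Q | ~R) & ~(Q & ~R)) | ~T)   — expand xor
≡ ~((Q | ~R) & ~(Q & ~R)) & ~~T   — De Morgan
≡ (~(Q | ~R) | ~~(Q & ~R)) & ~~T   — De Morgan
≡ ((~Q & ~~R) | ~~(Q & ~R)) & ~~T   — De Morgan
≡ ((~Q & R) | ~~(Q & ~R)) & ~~T   — double negation
≡ ((~Q & R) | (Q & ~R)) & ~~T   — double negation
≡ ((~Q & R) | (Q & ~R)) & T   — double negation
≡ (~Q | Q) & (~Q | ~R) & (R | Q) & (R | ~R) & T   — distribute | over &
≡ (~Q | ~R) & (R | Q) & T   — simplify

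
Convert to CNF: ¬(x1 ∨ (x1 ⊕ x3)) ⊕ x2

¬(x1 ∨ (x1 ⊕ x3)) ⊕ x2
≡ (¬(x1 ∨ (x1 ⊕ x3)) ∨ x2) ∧ ¬(¬(x1 ∨ (x1 ⊕ x3)) ∧ x2)   [expand ⊕]
≡ (¬(x1 ∨ ((x1 ∨ x3) ∧ ¬(x1 ∧ x3))) ∨ x2) ∧ ¬(¬(x1 ∨ (x1 ⊕ x3)) ∧ x2)   [expand ⊕]
≡ (¬(x1 ∨ ((x1 ∨ x3) ∧ ¬(x1 ∧ x3))) ∨ x2) ∧ ¬(¬(x1 ∨ ((x1 ∨ x3) ∧ ¬(x1 ∧ x3))) ∧ x2)   [expand ⊕]
≡ ((¬x1 ∧ ¬((x1 ∨ x3) ∧ ¬(x1 ∧ x3))) ∨ x2) ∧ ¬(¬(x1 ∨ ((x1 ∨ x3) ∧ ¬(x1 ∧ x3))) ∧ x2)   [De Morgan]
≡ ((¬x1 ∧ (¬(x1 ∨ x3) ∨ ¬¬(x1 ∧ x3))) ∨ x2) ∧ ¬(¬(x1 ∨ ((x1 ∨ x3) ∧ ¬(x1 ∧ x3))) ∧ x2)   [De Morgan]
≡ ((¬x1 ∧ ((¬x1 ∧ ¬x3) ∨ ¬¬(x1 ∧ x3))) ∨ x2) ∧ ¬(¬(x1 ∨ ((x1 ∨ x3) ∧ ¬(x1 ∧ x3))) ∧ x2)   [De Morgan]
≡ ((¬x1 ∧ ((¬x1 ∧ ¬x3) ∨ (x1 ∧ x3))) ∨ x2) ∧ ¬(¬(x1 ∨ ((x1 ∨ x3) ∧ ¬(x1 ∧ x3))) ∧ x2)   [double negation]
≡ ((¬x1 ∧ ((¬x1 ∧ ¬x3) ∨ (x1 ∧ x3))) ∨ x2) ∧ (¬¬(x1 ∨ ((x1 ∨ x3) ∧ ¬(x1 ∧ x3))) ∨ ¬x2)   [De Morgan]
≡ ((¬x1 ∧ ((¬x1 ∧ ¬x3) ∨ (x1 ∧ x3))) ∨ x2) ∧ (x1 ∨ ((x1 ∨ x3) ∧ ¬(x1 ∧ x3)) ∨ ¬x2)   [double negation]
≡ ((¬x1 ∧ ((¬x1 ∧ ¬x3) ∨ (x1 ∧ x3))) ∨ x2) ∧ (x1 ∨ ((x1 ∨ x3) ∧ (¬x1 ∨ ¬x3)) ∨ ¬x2)   [De Morgan]
≡ (¬x1 ∨ x2) ∧ (¬x1 ∨ x1 ∨ x2) ∧ (¬x1 ∨ x3 ∨ x2) ∧ (¬x3 ∨ x1 ∨ x2) ∧ (¬x3 ∨ x3 ∨ x2) ∧ (x1 ∨ x1 ∨ x3 ∨ ¬x2) ∧ (x1 ∨ ¬x1 ∨ ¬x3 ∨ ¬x2)   [distribute ∨ over ∧]
≡ (¬x1 ∨ x2) ∧ (¬x3 ∨ x1 ∨ x2) ∧ (x1 ∨ x3 ∨ ¬x2)   [simplify]

(¬x1 ∨ x2) ∧ (¬x3 ∨ x1 ∨ x2) ∧ (x1 ∨ x3 ∨ ¬x2)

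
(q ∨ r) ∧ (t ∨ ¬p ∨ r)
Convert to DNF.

(q ∨ r) ∧ (t ∨ ¬p ∨ r)
⇔ (q ∧ t) ∨ (q ∧ ¬p) ∨ (q ∧ r) ∨ (r ∧ t) ∨ (r ∧ ¬p) ∨ (r ∧ r)   — distribute ∧ over ∨
⇔ (q ∧ t) ∨ (q ∧ ¬p) ∨ r   — simplify

(q ∧ t) ∨ (q ∧ ¬p) ∨ r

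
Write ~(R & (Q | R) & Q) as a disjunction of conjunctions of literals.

~(R & (Q | R) & Q)
⇔ ~R | ~(Q | R) | ~Q   — De Morgan
⇔ ~R | (~Q & ~R) | ~Q   — De Morgan
⇔ ~R | ~Q   — simplify

~R | ~Q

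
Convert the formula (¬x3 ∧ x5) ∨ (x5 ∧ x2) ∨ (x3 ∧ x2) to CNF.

(¬x3 ∧ x5) ∨ (x5 ∧ x2) ∨ (x3 ∧ x2)
≡ (¬x3 ∨ x5 ∨ x3) ∧ (¬x3 ∨ x5 ∨ x2) ∧ (¬x3 ∨ x2 ∨ x3) ∧ (¬x3 ∨ x2 ∨ x2) ∧ (x5 ∨ x5 ∨ x3) ∧ (x5 ∨ x5 ∨ x2) ∧ (x5 ∨ x2 ∨ x3) ∧ (x5 ∨ x2 ∨ x2)   [distribute ∨ over ∧]
≡ (¬x3 ∨ x2) ∧ (x5 ∨ x3) ∧ (x5 ∨ x2)   [simplify]

(¬x3 ∨ x2) ∧ (x5 ∨ x3) ∧ (x5 ∨ x2)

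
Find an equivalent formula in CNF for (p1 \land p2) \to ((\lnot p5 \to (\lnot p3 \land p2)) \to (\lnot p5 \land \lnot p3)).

\lnot p1 \lor \lnot p2 \lor \lnot p5

(p1 \land p2) \to ((\lnot p5 \to (\lnot p3 \land p2)) \to (\lnot p5 \land \lnot p3))
= \lnot (p1 \land p2) \lor ((\lnot p5 \to (\lnot p3 \land p2)) \to (\lnot p5 \land \lnot p3))   (eliminate \to)
= \lnot (p1 \land p2) \lor \lnot (\lnot p5 \to (\lnot p3 \land p2)) \lor (\lnot p5 \land \lnot p3)   (eliminate \to)
= \lnot (p1 \land p2) \lor \lnot (\lnot \lnot p5 \lor (\lnot p3 \land p2)) \lor (\lnot p5 \land \lnot p3)   (eliminate \to)
= \lnot p1 \lor \lnot p2 \lor \lnot (\lnot \lnot p5 \lor (\lnot p3 \land p2)) \lor (\lnot p5 \land \lnot p3)   (De Morgan)
= \lnot p1 \lor \lnot p2 \lor (\lnot \lnot \lnot p5 \land \lnot (\lnot p3 \land p2)) \lor (\lnot p5 \land \lnot p3)   (De Morgan)
= \lnot p1 \lor \lnot p2 \lor (\lnot p5 \land \lnot (\lnot p3 \land p2)) \lor (\lnot p5 \land \lnot p3)   (double negation)
= \lnot p1 \lor \lnot p2 \lor (\lnot p5 \land (\lnot \lnot p3 \lor \lnot p2)) \lor (\lnot p5 \land \lnot p3)   (De Morgan)
= \lnot p1 \lor \lnot p2 \lor (\lnot p5 \land (p3 \lor \lnot p2)) \lor (\lnot p5 \land \lnot p3)   (double negation)
= (\lnot p1 \lor \lnot p2 \lor \lnot p5 \lor \lnot p5) \land (\lnot p1 \lor \lnot p2 \lor \lnot p5 \lor \lnot p3) \land (\lnot p1 \lor \lnot p2 \lor p3 \lor \lnot p2 \lor \lnot p5) \land (\lnot p1 \lor \lnot p2 \lor p3 \lor \lnot p2 \lor \lnot p3)   (distribute \lor over \land)
= \lnot p1 \lor \lnot p2 \lor \lnot p5   (simplify)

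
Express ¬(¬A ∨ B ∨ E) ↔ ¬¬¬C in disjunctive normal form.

¬(¬A ∨ B ∨ E) ↔ ¬¬¬C
= (¬(¬A ∨ B ∨ E) → ¬¬¬C) ∧ (¬¬¬C → ¬(¬A ∨ B ∨ E))   (eliminate ↔)
= (¬¬(¬A ∨ B ∨ E) ∨ ¬¬¬C) ∧ (¬¬¬C → ¬(¬A ∨ B ∨ E))   (eliminate →)
= (¬¬(¬A ∨ B ∨ E) ∨ ¬¬¬C) ∧ (¬¬¬¬C ∨ ¬(¬A ∨ B ∨ E))   (eliminate →)
= (¬A ∨ B ∨ E ∨ ¬¬¬C) ∧ (¬¬¬¬C ∨ ¬(¬A ∨ B ∨ E))   (double negation)
= (¬A ∨ B ∨ E ∨ ¬C) ∧ (¬¬¬¬C ∨ ¬(¬A ∨ B ∨ E))   (double negation)
= (¬A ∨ B ∨ E ∨ ¬C) ∧ (¬¬C ∨ ¬(¬A ∨ B ∨ E))   (double negation)
= (¬A ∨ B ∨ E ∨ ¬C) ∧ (C ∨ ¬(¬A ∨ B ∨ E))   (double negation)
= (¬A ∨ B ∨ E ∨ ¬C) ∧ (C ∨ (¬¬A ∧ ¬B ∧ ¬E))   (De Morgan)
= (¬A ∨ B ∨ E ∨ ¬C) ∧ (C ∨ (A ∧ ¬B ∧ ¬E))   (double negation)
= (¬A ∧ C) ∨ (¬A ∧ A ∧ ¬B ∧ ¬E) ∨ (B ∧ C) ∨ (B ∧ A ∧ ¬B ∧ ¬E) ∨ (E ∧ C) ∨ (E ∧ A ∧ ¬B ∧ ¬E) ∨ (¬C ∧ C) ∨ (¬C ∧ A ∧ ¬B ∧ ¬E)   (distribute ∧ over ∨)
= (¬A ∧ C) ∨ (B ∧ C) ∨ (E ∧ C) ∨ (¬C ∧ A ∧ ¬B ∧ ¬E)   (simplify)

(¬A ∧ C) ∨ (B ∧ C) ∨ (E ∧ C) ∨ (¬C ∧ A ∧ ¬B ∧ ¬E)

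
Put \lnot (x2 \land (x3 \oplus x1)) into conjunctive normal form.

(\lnot x2 \lor \lnot x3 \lor x1) \land (\lnot x2 \lor \lnot x1 \lor x3)

\lnot (x2 \land (x3 \oplus x1))
≡ \lnot (x2 \land (x3 \lor x1) \land \lnot (x3 \land x1))   [expand \oplus]
≡ \lnot x2 \lor \lnot (x3 \lor x1) \lor \lnot \lnot (x3 \land x1)   [De Morgan]
≡ \lnot x2 \lor (\lnot x3 \land \lnot x1) \lor \lnot \lnot (x3 \land x1)   [De Morgan]
≡ \lnot x2 \lor (\lnot x3 \land \lnot x1) \lor (x3 \land x1)   [double negation]
≡ (\lnot x2 \lor \lnot x3 \lor x3) \land (\lnot x2 \lor \lnot x3 \lor x1) \land (\lnot x2 \lor \lnot x1 \lor x3) \land (\lnot x2 \lor \lnot x1 \lor x1)   [distribute \lor over \land]
≡ (\lnot x2 \lor \lnot x3 \lor x1) \land (\lnot x2 \lor \lnot x1 \lor x3)   [simplify]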